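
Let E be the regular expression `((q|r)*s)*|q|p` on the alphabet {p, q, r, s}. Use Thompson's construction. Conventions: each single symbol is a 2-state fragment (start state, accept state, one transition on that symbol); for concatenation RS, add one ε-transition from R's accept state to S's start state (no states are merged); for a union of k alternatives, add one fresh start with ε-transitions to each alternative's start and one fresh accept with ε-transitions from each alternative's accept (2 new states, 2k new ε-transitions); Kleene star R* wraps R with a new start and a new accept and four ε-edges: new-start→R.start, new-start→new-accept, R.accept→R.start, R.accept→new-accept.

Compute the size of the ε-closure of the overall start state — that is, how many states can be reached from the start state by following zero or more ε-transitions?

Work bottom-up. For each fragment F, track |ε-closure(F.start)| and whether F's accept lies in that closure (i.e. whether F accepts ε). A single-symbol fragment has closure size 1 and does not accept ε.
  q|r → new start ε-reaches every alternative's start; none of them accept ε, so the new accept is not reached: |closure| = 1 + 1 + 1 = 3
  (q|r)* → the star's fresh start ε-reaches both the body's start and the fresh accept: |closure| = 2 + 3 = 5
  (q|r)*s → the left operand accepts ε, so the closure extends into the next operand (via the concat ε-link); |closure| = 5 + 1 = 6
  ((q|r)*s)* → the star's fresh start ε-reaches both the body's start and the fresh accept: |closure| = 2 + 6 = 8
  ((q|r)*s)*|q|p → |closure| = 1 (new start) + (8 + 1 + 1) + 1 (new accept, since some branch ε-reaches its own accept) = 12

12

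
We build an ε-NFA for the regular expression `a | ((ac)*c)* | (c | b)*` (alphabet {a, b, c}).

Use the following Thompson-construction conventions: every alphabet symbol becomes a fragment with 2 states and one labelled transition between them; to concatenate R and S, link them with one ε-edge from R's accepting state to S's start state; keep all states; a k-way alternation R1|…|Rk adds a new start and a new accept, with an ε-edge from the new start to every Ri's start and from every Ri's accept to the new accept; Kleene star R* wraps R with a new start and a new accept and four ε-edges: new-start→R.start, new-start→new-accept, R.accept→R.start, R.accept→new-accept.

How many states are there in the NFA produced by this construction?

22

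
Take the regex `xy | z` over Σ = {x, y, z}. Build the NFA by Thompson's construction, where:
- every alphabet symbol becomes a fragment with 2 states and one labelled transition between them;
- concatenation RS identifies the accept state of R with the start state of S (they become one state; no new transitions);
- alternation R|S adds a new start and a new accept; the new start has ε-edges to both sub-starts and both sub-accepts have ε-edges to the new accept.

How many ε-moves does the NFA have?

4

Building bottom-up:
Each of the 3 symbol leaves contributes 0 ε-transitions.
  xy = 0 ε-transitions
  xy | z = 4 ε-transitions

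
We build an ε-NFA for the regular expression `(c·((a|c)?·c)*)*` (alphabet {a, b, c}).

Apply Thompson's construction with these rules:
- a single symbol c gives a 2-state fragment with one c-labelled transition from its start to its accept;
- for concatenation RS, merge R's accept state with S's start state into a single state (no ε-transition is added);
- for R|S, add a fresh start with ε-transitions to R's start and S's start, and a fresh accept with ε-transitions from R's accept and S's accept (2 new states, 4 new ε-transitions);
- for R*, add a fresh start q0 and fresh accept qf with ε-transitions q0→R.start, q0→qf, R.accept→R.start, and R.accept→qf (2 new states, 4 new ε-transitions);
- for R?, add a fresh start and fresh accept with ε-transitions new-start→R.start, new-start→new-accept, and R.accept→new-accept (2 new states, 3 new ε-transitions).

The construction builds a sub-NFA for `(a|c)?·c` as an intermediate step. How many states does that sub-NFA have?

Fragment for `(a|c)?·c`:
Each of the 3 symbol leaves contributes a 2-state fragment.
  a|c — 6 states
  (a|c)? — 8 states
  (a|c)?·c — 9 states

9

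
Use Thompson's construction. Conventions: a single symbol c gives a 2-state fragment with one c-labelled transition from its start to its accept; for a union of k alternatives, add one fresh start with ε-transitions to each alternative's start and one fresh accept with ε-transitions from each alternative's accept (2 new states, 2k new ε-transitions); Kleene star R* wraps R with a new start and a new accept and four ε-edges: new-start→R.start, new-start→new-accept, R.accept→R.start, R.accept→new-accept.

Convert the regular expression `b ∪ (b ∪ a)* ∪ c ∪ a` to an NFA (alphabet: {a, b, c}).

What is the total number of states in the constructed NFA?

16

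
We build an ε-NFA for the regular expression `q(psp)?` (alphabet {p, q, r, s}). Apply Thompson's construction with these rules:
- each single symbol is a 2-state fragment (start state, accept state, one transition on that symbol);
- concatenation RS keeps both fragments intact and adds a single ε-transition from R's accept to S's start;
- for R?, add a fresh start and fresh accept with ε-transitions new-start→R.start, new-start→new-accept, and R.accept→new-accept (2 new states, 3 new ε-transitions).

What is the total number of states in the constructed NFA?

Building bottom-up:
Each of the 4 symbol leaves contributes a 2-state fragment.
  psp = 6 states
  (psp)? = 8 states
  q(psp)? = 10 states

10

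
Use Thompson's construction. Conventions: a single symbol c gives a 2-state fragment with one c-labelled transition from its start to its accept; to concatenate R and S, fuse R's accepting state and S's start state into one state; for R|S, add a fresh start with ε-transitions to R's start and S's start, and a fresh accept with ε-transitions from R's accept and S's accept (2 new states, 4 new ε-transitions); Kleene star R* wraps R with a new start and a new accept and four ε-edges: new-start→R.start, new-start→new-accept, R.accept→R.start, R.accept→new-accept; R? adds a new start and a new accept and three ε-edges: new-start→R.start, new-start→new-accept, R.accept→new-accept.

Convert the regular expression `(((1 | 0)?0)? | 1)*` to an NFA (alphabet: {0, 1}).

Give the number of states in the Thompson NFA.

Bottom-up over the parse tree:
Each of the 4 symbol leaves contributes a 2-state fragment.
  1 | 0 : 6 states
  (1 | 0)? : 8 states
  (1 | 0)?0 : 9 states
  ((1 | 0)?0)? : 11 states
  ((1 | 0)?0)? | 1 : 15 states
  (((1 | 0)?0)? | 1)* : 17 states

17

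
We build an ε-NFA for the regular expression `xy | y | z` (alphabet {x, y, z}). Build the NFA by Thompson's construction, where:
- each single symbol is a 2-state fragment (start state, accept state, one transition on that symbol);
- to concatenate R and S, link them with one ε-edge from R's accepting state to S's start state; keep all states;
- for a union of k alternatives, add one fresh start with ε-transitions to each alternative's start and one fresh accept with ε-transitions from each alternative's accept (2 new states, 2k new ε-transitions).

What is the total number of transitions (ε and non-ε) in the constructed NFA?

11

Recursing over subexpressions:
Each of the 4 symbol leaves contributes 1 transition (1 symbol, 0 ε).
  xy — 3 transitions (2 symbol, 1 ε)
  xy | y | z — 11 transitions (4 symbol, 7 ε)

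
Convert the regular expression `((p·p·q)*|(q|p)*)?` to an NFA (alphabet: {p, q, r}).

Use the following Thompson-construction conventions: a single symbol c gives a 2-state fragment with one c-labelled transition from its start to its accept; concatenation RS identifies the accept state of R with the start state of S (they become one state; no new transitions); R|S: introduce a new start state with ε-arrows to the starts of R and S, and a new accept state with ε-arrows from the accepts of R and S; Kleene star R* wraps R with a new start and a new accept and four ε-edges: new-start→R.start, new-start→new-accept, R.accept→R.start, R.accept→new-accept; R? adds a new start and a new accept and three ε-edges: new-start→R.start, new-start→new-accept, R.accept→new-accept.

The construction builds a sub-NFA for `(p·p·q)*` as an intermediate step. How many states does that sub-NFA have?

Fragment for `(p·p·q)*`:
Each of the 3 symbol leaves contributes a 2-state fragment.
  p·p·q → 4 states
  (p·p·q)* → 6 states

6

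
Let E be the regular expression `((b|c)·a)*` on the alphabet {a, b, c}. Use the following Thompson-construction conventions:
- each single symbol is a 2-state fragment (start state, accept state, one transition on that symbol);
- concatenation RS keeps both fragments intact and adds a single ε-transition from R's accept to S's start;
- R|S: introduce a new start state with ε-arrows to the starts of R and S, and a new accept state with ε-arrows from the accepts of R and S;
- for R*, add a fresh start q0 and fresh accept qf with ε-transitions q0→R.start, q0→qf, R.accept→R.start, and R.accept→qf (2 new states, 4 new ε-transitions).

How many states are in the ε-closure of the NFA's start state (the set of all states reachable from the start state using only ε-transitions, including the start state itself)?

Work bottom-up. For each fragment F, track |ε-closure(F.start)| and whether F's accept lies in that closure (i.e. whether F accepts ε). A single-symbol fragment has closure size 1 and does not accept ε.
  b|c → new start ε-reaches every alternative's start; none of them accept ε, so the new accept is not reached: C = 1 + 1 + 1 = 3
  (b|c)·a → same as the first factor's closure: C = 3
  ((b|c)·a)* → C = 1 (new start) + 3 (body) + 1 (new accept) = 5

5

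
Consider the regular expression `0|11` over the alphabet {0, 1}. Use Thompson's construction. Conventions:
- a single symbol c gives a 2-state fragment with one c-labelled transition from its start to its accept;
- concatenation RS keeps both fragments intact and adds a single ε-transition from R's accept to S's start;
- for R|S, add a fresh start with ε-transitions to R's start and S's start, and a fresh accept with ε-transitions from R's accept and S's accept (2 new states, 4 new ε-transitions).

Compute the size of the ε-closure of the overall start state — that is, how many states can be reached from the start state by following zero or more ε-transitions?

Compute the ε-closure size of each fragment's start state recursively; a symbol fragment's start has no outgoing ε-edge, so its closure is just itself (size 1).
  11 — same as the first factor's closure: |closure| = 1
  0|11 — |closure| = 1 + 1 + 1 = 3 (the new accept is not ε-reachable since no branch accepts ε)

3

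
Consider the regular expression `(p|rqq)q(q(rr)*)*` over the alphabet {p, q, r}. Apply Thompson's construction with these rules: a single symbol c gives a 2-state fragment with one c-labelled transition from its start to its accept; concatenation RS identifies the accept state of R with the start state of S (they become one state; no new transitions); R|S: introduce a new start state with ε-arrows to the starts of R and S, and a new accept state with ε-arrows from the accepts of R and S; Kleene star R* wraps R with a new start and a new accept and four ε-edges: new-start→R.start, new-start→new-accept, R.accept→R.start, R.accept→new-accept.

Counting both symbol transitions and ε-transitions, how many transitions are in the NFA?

20

By structural recursion:
Each of the 8 symbol leaves contributes 1 transition (1 symbol, 0 ε).
  rqq — 3 transitions (3 symbol, 0 ε)
  p|rqq — 8 transitions (4 symbol, 4 ε)
  rr — 2 transitions (2 symbol, 0 ε)
  (rr)* — 6 transitions (2 symbol, 4 ε)
  q(rr)* — 7 transitions (3 symbol, 4 ε)
  (q(rr)*)* — 11 transitions (3 symbol, 8 ε)
  (p|rqq)q(q(rr)*)* — 20 transitions (8 symbol, 12 ε)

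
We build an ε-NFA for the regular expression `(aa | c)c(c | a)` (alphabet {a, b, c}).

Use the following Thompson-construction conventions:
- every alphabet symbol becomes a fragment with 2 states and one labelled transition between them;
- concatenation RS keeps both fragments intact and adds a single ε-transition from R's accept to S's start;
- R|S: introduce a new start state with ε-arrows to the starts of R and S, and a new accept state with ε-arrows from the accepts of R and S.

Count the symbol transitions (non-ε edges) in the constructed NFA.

Recursing over subexpressions:
Each of the 6 symbol leaves contributes exactly 1 symbol transition.
  aa : 2 symbol transitions
  aa | c : 3 symbol transitions
  c | a : 2 symbol transitions
  (aa | c)c(c | a) : 6 symbol transitions

6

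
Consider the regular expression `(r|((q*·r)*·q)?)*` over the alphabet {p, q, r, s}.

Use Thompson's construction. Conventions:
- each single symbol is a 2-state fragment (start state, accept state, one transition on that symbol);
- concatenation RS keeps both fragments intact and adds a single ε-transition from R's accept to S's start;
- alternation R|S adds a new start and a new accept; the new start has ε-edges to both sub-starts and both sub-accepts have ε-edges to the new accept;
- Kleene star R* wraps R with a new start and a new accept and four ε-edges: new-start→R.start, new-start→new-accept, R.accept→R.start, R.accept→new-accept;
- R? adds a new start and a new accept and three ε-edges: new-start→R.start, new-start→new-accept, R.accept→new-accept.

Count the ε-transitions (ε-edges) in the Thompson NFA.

21

Building bottom-up:
Each of the 4 symbol leaves contributes 0 ε-transitions.
  q* : 4 ε-transitions
  q*·r : 5 ε-transitions
  (q*·r)* : 9 ε-transitions
  (q*·r)*·q : 10 ε-transitions
  ((q*·r)*·q)? : 13 ε-transitions
  r|((q*·r)*·q)? : 17 ε-transitions
  (r|((q*·r)*·q)?)* : 21 ε-transitions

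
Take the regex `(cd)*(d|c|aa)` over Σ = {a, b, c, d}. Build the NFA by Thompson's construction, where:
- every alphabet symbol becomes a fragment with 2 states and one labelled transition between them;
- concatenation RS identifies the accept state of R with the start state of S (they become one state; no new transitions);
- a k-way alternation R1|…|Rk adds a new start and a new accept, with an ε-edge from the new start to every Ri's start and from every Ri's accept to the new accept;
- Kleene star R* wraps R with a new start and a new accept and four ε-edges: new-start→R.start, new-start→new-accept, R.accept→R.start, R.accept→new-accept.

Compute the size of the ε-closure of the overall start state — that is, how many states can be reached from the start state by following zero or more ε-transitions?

Let C(F) = |ε-closure(F.start)| within fragment F, and note whether F accepts ε. Symbol fragments have C = 1 and do not accept ε. Then:
  cd : C equals the left operand's closure size = 1 (its accept is not ε-reachable, so the closure stops there)
  (cd)* : the star's fresh start ε-reaches both the body's start and the fresh accept: C = 2 + 1 = 3
  aa : C equals the left operand's closure size = 1 (its accept is not ε-reachable, so the closure stops there)
  d|c|aa : new start ε-reaches every alternative's start; none of them accept ε, so the new accept is not reached: C = 1 + 1 + 1 + 1 = 4
  (cd)*(d|c|aa) : C = 3 + (4−1) = 6 (closure spills across the concat boundary because the left factor accepts ε)

6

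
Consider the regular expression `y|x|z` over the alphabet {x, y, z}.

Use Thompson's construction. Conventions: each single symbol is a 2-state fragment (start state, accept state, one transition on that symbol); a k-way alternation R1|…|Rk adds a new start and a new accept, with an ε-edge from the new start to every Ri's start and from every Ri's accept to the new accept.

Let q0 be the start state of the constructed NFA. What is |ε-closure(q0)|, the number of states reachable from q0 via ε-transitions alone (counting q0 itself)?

Let C(F) = |ε-closure(F.start)| within fragment F, and note whether F accepts ε. Symbol fragments have C = 1 and do not accept ε. Then:
  y|x|z — new start ε-reaches every alternative's start; none of them accept ε, so the new accept is not reached: |ε-closure| = 1 + 1 + 1 + 1 = 4

4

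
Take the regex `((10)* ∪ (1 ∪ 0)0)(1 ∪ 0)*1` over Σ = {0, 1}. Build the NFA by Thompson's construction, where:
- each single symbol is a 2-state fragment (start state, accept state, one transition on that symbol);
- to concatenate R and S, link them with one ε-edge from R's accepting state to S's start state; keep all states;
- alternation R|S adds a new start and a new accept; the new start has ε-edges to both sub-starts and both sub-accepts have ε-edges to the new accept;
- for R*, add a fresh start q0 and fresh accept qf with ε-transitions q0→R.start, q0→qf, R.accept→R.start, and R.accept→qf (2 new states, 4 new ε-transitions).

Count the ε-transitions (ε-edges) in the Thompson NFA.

24

Recursing over subexpressions:
Each of the 8 symbol leaves contributes 0 ε-transitions.
  10 → 1 ε-transition
  (10)* → 5 ε-transitions
  1 ∪ 0 → 4 ε-transitions
  (1 ∪ 0)0 → 5 ε-transitions
  (10)* ∪ (1 ∪ 0)0 → 14 ε-transitions
  1 ∪ 0 → 4 ε-transitions
  (1 ∪ 0)* → 8 ε-transitions
  ((10)* ∪ (1 ∪ 0)0)(1 ∪ 0)*1 → 24 ε-transitions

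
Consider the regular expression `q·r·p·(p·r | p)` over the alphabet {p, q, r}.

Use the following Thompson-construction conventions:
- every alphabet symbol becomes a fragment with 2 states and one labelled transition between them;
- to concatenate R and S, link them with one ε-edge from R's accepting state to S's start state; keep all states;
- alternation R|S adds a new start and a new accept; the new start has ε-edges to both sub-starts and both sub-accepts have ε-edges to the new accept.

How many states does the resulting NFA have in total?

By structural recursion:
Each of the 6 symbol leaves contributes a 2-state fragment.
  p·r = 4 states
  p·r | p = 8 states
  q·r·p·(p·r | p) = 14 states

14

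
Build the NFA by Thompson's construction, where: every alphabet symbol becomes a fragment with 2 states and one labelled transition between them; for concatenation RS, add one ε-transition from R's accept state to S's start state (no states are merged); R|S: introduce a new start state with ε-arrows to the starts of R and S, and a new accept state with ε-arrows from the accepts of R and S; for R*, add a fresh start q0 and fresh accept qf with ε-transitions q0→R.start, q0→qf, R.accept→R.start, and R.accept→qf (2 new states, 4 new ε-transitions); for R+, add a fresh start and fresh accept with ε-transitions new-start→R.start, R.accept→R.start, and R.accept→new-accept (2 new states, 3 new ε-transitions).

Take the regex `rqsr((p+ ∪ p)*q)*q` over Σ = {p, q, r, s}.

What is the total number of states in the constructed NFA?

24

Per subexpression:
Each of the 8 symbol leaves contributes a 2-state fragment.
  p+ : 4 states
  p+ ∪ p : 8 states
  (p+ ∪ p)* : 10 states
  (p+ ∪ p)*q : 12 states
  ((p+ ∪ p)*q)* : 14 states
  rqsr((p+ ∪ p)*q)*q : 24 states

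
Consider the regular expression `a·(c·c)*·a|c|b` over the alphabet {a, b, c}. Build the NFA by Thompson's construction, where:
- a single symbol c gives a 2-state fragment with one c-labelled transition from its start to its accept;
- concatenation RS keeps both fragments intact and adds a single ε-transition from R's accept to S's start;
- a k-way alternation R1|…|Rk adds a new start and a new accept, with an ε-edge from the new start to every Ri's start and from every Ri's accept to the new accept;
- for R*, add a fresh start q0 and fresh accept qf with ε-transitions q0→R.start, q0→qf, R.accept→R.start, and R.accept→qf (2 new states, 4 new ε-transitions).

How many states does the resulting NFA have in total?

16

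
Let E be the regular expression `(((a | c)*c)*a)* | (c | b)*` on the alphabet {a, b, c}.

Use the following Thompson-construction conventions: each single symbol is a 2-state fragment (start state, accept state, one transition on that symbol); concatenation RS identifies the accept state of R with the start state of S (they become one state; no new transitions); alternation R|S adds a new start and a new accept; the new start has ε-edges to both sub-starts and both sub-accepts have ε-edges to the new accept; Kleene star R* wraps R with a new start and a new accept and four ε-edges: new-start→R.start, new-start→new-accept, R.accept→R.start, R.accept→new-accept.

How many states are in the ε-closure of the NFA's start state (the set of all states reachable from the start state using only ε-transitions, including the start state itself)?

16

Let C(F) = |ε-closure(F.start)| within fragment F, and note whether F accepts ε. Symbol fragments have C = 1 and do not accept ε. Then:
  a | c — C = 1 + 1 + 1 = 3 (the new accept is not ε-reachable since no branch accepts ε)
  (a | c)* — C = 1 (new start) + 3 (body) + 1 (new accept) = 5
  (a | c)*c — C = 5 + (1−1) = 5 (closure spills across the concat boundary because the left factor accepts ε)
  ((a | c)*c)* — C = 1 (new start) + 5 (body) + 1 (new accept) = 7
  ((a | c)*c)*a — the left operand accepts ε, so the closure extends into the next operand (the shared merged state is already counted); C = 7 + (1−1) = 7
  (((a | c)*c)*a)* — new start has ε-edges to the inner start and to the new accept, so C = 2 + 7 = 9
  c | b — new start ε-reaches every alternative's start; none of them accept ε, so the new accept is not reached: C = 1 + 1 + 1 = 3
  (c | b)* — C = 1 (new start) + 3 (body) + 1 (new accept) = 5
  (((a | c)*c)*a)* | (c | b)* — C = 1 (new start) + (9 + 5) + 1 (new accept, since some branch ε-reaches its own accept) = 16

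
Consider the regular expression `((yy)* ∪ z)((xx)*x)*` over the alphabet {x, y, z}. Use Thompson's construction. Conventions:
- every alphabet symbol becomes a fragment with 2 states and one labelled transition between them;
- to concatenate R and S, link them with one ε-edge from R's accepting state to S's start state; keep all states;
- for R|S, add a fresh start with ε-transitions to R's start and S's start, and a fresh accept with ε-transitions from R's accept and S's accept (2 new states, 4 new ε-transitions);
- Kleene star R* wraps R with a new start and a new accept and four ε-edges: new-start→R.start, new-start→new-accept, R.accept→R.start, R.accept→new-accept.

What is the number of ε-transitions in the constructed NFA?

20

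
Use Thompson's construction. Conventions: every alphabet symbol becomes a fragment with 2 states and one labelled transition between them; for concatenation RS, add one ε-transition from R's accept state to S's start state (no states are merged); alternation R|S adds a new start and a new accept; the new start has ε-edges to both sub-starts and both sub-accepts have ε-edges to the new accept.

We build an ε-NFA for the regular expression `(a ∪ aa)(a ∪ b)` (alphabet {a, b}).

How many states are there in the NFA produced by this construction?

14

By structural recursion:
Each of the 5 symbol leaves contributes a 2-state fragment.
  aa — 4 states
  a ∪ aa — 8 states
  a ∪ b — 6 states
  (a ∪ aa)(a ∪ b) — 14 states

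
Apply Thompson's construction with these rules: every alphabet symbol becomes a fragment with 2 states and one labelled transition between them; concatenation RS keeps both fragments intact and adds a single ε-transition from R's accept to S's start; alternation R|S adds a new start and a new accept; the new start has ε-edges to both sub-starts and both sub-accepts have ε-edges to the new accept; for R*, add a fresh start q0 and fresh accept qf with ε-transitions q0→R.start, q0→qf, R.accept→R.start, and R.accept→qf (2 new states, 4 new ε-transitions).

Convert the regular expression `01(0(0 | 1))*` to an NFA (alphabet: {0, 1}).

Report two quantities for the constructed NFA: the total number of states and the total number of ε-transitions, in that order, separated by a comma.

Recursing over subexpressions:
Each of the 5 symbol leaves contributes 2 states and 0 ε-transitions.
  0 | 1 → 6 states, 4 ε-transitions
  0(0 | 1) → 8 states, 5 ε-transitions
  (0(0 | 1))* → 10 states, 9 ε-transitions
  01(0(0 | 1))* → 14 states, 11 ε-transitions

14, 11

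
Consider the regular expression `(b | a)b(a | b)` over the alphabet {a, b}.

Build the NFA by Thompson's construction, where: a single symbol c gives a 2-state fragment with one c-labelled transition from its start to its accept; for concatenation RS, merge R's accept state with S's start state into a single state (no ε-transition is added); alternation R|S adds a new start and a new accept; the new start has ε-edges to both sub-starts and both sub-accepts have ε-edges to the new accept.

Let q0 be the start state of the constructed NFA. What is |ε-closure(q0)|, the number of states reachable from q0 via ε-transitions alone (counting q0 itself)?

3

Work bottom-up. For each fragment F, track |ε-closure(F.start)| and whether F's accept lies in that closure (i.e. whether F accepts ε). A single-symbol fragment has closure size 1 and does not accept ε.
  b | a — |closure| = 1 + 1 + 1 = 3 (the new accept is not ε-reachable since no branch accepts ε)
  a | b — |closure| = 1 + 1 + 1 = 3 (the new accept is not ε-reachable since no branch accepts ε)
  (b | a)b(a | b) — same as the first factor's closure: |closure| = 3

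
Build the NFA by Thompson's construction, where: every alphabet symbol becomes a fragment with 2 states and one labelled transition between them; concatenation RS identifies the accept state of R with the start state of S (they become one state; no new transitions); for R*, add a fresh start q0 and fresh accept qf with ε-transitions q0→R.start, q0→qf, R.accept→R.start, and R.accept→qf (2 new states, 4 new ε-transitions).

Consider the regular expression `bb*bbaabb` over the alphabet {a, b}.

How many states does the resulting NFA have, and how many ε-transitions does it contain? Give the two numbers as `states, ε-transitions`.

11, 4

Recursing over subexpressions:
Each of the 8 symbol leaves contributes 2 states and 0 ε-transitions.
  b* → 4 states, 4 ε-transitions
  bb*bbaabb → 11 states, 4 ε-transitions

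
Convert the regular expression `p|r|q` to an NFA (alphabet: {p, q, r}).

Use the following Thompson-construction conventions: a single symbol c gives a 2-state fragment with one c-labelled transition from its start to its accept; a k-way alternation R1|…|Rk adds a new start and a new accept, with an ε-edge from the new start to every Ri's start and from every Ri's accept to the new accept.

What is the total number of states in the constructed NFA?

8

Recursing over subexpressions:
Each of the 3 symbol leaves contributes a 2-state fragment.
  p|r|q — 8 states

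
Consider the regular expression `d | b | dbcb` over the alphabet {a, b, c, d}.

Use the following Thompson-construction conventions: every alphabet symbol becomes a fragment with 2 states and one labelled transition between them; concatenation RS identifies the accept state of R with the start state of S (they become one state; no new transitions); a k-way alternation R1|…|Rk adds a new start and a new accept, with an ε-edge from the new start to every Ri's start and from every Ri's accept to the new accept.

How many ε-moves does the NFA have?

6

Per subexpression:
Each of the 6 symbol leaves contributes 0 ε-transitions.
  dbcb = 0 ε-transitions
  d | b | dbcb = 6 ε-transitions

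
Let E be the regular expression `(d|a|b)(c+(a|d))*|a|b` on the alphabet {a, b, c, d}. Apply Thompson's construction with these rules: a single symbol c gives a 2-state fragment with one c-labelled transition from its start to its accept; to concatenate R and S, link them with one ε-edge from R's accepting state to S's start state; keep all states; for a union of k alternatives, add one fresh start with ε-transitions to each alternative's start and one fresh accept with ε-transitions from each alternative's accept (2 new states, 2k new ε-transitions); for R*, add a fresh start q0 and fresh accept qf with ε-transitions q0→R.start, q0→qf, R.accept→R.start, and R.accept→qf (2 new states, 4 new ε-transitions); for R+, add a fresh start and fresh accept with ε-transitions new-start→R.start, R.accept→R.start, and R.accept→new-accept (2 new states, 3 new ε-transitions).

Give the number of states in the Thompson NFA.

26

Per subexpression:
Each of the 8 symbol leaves contributes a 2-state fragment.
  d|a|b — 8 states
  c+ — 4 states
  a|d — 6 states
  c+(a|d) — 10 states
  (c+(a|d))* — 12 states
  (d|a|b)(c+(a|d))* — 20 states
  (d|a|b)(c+(a|d))*|a|b — 26 states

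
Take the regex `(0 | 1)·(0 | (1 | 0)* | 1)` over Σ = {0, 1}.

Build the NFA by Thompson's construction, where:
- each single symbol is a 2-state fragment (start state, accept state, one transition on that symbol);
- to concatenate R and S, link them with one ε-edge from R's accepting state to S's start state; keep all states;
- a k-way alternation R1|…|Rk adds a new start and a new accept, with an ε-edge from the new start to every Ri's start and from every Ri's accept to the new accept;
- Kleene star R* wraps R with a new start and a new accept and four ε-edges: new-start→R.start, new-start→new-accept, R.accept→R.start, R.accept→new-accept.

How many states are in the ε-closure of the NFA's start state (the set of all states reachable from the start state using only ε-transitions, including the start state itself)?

Compute the ε-closure size of each fragment's start state recursively; a symbol fragment's start has no outgoing ε-edge, so its closure is just itself (size 1).
  0 | 1 — C = 1 + 1 + 1 = 3 (the new accept is not ε-reachable since no branch accepts ε)
  1 | 0 — new start ε-reaches every alternative's start; none of them accept ε, so the new accept is not reached: C = 1 + 1 + 1 = 3
  (1 | 0)* — new start has ε-edges to the inner start and to the new accept, so C = 2 + 3 = 5
  0 | (1 | 0)* | 1 — C = 1 (new start) + (1 + 5 + 1) + 1 (new accept, since some branch ε-reaches its own accept) = 9
  (0 | 1)·(0 | (1 | 0)* | 1) — C equals the left operand's closure size = 3 (its accept is not ε-reachable, so the closure stops there)

3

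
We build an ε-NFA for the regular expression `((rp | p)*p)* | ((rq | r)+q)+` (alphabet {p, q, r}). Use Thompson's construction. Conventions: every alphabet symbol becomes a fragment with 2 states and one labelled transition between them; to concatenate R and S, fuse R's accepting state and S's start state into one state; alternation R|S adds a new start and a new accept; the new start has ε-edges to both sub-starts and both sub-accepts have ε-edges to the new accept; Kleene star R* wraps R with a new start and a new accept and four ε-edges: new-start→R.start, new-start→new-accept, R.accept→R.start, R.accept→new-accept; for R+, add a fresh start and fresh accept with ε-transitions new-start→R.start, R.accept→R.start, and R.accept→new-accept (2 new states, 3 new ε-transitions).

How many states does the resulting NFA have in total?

26

Per subexpression:
Each of the 8 symbol leaves contributes a 2-state fragment.
  rp : 3 states
  rp | p : 7 states
  (rp | p)* : 9 states
  (rp | p)*p : 10 states
  ((rp | p)*p)* : 12 states
  rq : 3 states
  rq | r : 7 states
  (rq | r)+ : 9 states
  (rq | r)+q : 10 states
  ((rq | r)+q)+ : 12 states
  ((rp | p)*p)* | ((rq | r)+q)+ : 26 states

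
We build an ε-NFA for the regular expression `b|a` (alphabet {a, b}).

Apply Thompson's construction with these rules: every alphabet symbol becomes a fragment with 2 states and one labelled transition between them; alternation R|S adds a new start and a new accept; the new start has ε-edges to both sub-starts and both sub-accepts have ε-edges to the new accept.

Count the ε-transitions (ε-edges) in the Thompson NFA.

4

Per subexpression:
Each of the 2 symbol leaves contributes 0 ε-transitions.
  b|a — 4 ε-transitions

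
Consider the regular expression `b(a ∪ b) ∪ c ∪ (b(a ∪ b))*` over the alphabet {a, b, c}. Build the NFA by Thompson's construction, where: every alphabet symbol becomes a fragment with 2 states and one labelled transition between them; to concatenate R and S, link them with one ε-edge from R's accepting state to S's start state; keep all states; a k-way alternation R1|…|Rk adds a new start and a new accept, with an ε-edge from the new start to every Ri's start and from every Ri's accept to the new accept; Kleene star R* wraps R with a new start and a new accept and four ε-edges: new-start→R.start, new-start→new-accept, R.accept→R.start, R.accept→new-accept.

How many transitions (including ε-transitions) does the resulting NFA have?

Per subexpression:
Each of the 7 symbol leaves contributes 1 transition (1 symbol, 0 ε).
  a ∪ b = 6 transitions (2 symbol, 4 ε)
  b(a ∪ b) = 8 transitions (3 symbol, 5 ε)
  a ∪ b = 6 transitions (2 symbol, 4 ε)
  b(a ∪ b) = 8 transitions (3 symbol, 5 ε)
  (b(a ∪ b))* = 12 transitions (3 symbol, 9 ε)
  b(a ∪ b) ∪ c ∪ (b(a ∪ b))* = 27 transitions (7 symbol, 20 ε)

27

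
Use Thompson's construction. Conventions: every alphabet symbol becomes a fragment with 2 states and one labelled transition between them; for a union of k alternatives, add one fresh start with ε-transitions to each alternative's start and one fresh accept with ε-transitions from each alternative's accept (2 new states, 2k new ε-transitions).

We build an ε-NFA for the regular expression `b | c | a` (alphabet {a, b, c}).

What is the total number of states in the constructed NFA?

Building bottom-up:
Each of the 3 symbol leaves contributes a 2-state fragment.
  b | c | a — 8 states

8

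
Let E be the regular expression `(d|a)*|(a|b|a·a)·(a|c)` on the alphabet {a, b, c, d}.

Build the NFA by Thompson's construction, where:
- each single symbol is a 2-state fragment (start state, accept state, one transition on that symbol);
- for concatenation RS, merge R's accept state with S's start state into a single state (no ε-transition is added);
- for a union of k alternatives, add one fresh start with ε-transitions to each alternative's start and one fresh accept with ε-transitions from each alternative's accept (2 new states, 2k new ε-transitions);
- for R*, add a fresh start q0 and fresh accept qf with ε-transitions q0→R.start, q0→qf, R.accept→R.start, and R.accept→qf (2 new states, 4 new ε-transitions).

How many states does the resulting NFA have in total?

24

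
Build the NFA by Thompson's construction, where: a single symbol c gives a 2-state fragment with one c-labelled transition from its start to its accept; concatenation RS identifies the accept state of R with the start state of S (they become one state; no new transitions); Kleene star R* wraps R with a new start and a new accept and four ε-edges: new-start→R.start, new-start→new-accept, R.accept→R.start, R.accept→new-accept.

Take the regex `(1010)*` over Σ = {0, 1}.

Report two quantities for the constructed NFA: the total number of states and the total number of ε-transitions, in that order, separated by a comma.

Recursing over subexpressions:
Each of the 4 symbol leaves contributes 2 states and 0 ε-transitions.
  1010 → 5 states, 0 ε-transitions
  (1010)* → 7 states, 4 ε-transitions

7, 4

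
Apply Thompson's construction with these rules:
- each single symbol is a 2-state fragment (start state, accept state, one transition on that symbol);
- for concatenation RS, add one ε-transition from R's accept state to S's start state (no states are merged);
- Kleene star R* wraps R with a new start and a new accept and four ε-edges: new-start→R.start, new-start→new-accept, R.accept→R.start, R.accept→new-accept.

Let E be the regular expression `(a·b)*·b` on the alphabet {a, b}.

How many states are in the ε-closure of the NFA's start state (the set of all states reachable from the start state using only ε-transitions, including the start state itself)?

Compute the ε-closure size of each fragment's start state recursively; a symbol fragment's start has no outgoing ε-edge, so its closure is just itself (size 1).
  a·b — same as the first factor's closure: |closure| = 1
  (a·b)* — |closure| = 1 (new start) + 1 (body) + 1 (new accept) = 3
  (a·b)*·b — |closure| = 3 + 1 = 4 (closure spills across the concat boundary because the left factor accepts ε)

4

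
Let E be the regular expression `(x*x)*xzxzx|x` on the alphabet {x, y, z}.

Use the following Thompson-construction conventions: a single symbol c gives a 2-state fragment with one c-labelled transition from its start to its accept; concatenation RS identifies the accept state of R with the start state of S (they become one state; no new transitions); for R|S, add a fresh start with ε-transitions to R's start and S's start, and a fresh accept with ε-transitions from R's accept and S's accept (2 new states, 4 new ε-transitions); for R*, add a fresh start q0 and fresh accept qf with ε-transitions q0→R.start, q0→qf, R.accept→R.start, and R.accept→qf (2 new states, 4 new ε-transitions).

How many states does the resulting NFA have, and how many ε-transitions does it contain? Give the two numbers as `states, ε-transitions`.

Bottom-up over the parse tree:
Each of the 8 symbol leaves contributes 2 states and 0 ε-transitions.
  x* — 4 states, 4 ε-transitions
  x*x — 5 states, 4 ε-transitions
  (x*x)* — 7 states, 8 ε-transitions
  (x*x)*xzxzx — 12 states, 8 ε-transitions
  (x*x)*xzxzx|x — 16 states, 12 ε-transitions

16, 12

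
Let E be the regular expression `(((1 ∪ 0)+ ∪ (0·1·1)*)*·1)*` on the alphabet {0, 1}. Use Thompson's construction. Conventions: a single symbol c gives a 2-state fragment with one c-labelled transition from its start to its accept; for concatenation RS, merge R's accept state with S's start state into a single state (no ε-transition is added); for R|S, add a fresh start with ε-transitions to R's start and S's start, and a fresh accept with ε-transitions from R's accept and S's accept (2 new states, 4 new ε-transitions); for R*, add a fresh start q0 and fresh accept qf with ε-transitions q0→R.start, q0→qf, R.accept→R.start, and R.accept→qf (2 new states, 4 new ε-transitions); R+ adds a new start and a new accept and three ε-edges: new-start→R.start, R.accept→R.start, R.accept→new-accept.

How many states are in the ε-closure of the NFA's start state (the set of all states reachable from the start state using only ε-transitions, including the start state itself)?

13

Let C(F) = |ε-closure(F.start)| within fragment F, and note whether F accepts ε. Symbol fragments have C = 1 and do not accept ε. Then:
  1 ∪ 0 — |closure| = 1 + 1 + 1 = 3 (the new accept is not ε-reachable since no branch accepts ε)
  (1 ∪ 0)+ — new start ε-reaches only the body's start; the new accept needs a symbol first: |closure| = 1 + 3 = 4
  0·1·1 — |closure| equals the left operand's closure size = 1 (its accept is not ε-reachable, so the closure stops there)
  (0·1·1)* — new start has ε-edges to the inner start and to the new accept, so |closure| = 2 + 1 = 3
  (1 ∪ 0)+ ∪ (0·1·1)* — new start ε-reaches every alternative's start; at least one alternative accepts ε, so the union's new accept is reached too: |closure| = 1 + 4 + 3 + 1 = 9
  ((1 ∪ 0)+ ∪ (0·1·1)*)* — the star's fresh start ε-reaches both the body's start and the fresh accept: |closure| = 2 + 9 = 11
  ((1 ∪ 0)+ ∪ (0·1·1)*)*·1 — the left operand accepts ε, so the closure extends into the next operand (the shared merged state is already counted); |closure| = 11 + (1−1) = 11
  (((1 ∪ 0)+ ∪ (0·1·1)*)*·1)* — the star's fresh start ε-reaches both the body's start and the fresh accept: |closure| = 2 + 11 = 13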